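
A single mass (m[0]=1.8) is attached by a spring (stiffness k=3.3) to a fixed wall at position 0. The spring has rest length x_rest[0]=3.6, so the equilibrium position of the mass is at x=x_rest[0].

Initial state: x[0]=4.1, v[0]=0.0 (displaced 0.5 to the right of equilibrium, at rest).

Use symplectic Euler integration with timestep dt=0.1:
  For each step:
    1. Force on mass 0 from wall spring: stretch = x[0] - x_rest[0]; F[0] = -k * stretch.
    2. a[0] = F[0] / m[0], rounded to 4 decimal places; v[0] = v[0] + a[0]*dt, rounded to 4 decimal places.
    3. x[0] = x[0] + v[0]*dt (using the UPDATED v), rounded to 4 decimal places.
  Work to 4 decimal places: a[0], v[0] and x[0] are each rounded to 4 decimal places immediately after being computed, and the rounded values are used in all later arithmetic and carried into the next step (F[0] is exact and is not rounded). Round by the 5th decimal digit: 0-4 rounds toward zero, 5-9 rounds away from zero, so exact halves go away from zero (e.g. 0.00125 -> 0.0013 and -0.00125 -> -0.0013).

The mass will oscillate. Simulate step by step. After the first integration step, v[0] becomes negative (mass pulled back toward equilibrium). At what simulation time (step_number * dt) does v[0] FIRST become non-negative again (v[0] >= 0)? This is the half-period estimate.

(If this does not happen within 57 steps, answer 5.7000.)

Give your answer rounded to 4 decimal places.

Step 0: x=[4.1000] v=[0.0000]
Step 1: x=[4.0908] v=[-0.0917]
Step 2: x=[4.0726] v=[-0.1817]
Step 3: x=[4.0458] v=[-0.2683]
Step 4: x=[4.0108] v=[-0.3500]
Step 5: x=[3.9683] v=[-0.4253]
Step 6: x=[3.9190] v=[-0.4928]
Step 7: x=[3.8639] v=[-0.5513]
Step 8: x=[3.8039] v=[-0.5997]
Step 9: x=[3.7402] v=[-0.6371]
Step 10: x=[3.6739] v=[-0.6628]
Step 11: x=[3.6063] v=[-0.6764]
Step 12: x=[3.5385] v=[-0.6776]
Step 13: x=[3.4719] v=[-0.6663]
Step 14: x=[3.4076] v=[-0.6428]
Step 15: x=[3.3469] v=[-0.6075]
Step 16: x=[3.2908] v=[-0.5611]
Step 17: x=[3.2404] v=[-0.5044]
Step 18: x=[3.1966] v=[-0.4385]
Step 19: x=[3.1602] v=[-0.3645]
Step 20: x=[3.1318] v=[-0.2839]
Step 21: x=[3.1120] v=[-0.1981]
Step 22: x=[3.1011] v=[-0.1086]
Step 23: x=[3.0994] v=[-0.0171]
Step 24: x=[3.1069] v=[0.0747]
First v>=0 after going negative at step 24, time=2.4000

Answer: 2.4000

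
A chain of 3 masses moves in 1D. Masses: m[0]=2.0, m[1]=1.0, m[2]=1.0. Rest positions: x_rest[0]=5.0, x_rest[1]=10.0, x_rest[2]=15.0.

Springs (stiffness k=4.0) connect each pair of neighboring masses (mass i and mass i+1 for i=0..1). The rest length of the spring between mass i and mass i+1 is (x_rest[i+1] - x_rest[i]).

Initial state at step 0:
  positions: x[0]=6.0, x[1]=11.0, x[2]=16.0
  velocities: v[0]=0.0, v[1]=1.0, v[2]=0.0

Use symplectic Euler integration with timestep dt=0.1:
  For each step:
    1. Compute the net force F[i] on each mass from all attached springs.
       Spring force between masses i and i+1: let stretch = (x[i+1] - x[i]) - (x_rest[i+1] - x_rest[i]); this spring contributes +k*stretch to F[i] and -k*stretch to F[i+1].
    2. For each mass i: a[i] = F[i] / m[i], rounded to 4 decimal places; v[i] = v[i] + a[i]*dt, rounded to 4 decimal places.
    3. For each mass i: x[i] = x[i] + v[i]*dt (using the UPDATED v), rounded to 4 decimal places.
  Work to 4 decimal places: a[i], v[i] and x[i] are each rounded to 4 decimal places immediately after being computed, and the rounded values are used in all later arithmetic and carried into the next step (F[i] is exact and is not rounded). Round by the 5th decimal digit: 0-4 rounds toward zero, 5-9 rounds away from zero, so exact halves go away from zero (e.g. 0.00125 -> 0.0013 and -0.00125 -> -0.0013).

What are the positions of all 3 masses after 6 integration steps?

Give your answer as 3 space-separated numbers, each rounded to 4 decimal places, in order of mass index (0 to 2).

Answer: 6.0596 11.3659 16.1151

Derivation:
Step 0: x=[6.0000 11.0000 16.0000] v=[0.0000 1.0000 0.0000]
Step 1: x=[6.0000 11.1000 16.0000] v=[0.0000 1.0000 0.0000]
Step 2: x=[6.0020 11.1920 16.0040] v=[0.0200 0.9200 0.0400]
Step 3: x=[6.0078 11.2689 16.0155] v=[0.0580 0.7688 0.1152]
Step 4: x=[6.0188 11.3252 16.0372] v=[0.1102 0.5630 0.2166]
Step 5: x=[6.0360 11.3577 16.0704] v=[0.1715 0.3252 0.3318]
Step 6: x=[6.0596 11.3659 16.1151] v=[0.2358 0.0816 0.4467]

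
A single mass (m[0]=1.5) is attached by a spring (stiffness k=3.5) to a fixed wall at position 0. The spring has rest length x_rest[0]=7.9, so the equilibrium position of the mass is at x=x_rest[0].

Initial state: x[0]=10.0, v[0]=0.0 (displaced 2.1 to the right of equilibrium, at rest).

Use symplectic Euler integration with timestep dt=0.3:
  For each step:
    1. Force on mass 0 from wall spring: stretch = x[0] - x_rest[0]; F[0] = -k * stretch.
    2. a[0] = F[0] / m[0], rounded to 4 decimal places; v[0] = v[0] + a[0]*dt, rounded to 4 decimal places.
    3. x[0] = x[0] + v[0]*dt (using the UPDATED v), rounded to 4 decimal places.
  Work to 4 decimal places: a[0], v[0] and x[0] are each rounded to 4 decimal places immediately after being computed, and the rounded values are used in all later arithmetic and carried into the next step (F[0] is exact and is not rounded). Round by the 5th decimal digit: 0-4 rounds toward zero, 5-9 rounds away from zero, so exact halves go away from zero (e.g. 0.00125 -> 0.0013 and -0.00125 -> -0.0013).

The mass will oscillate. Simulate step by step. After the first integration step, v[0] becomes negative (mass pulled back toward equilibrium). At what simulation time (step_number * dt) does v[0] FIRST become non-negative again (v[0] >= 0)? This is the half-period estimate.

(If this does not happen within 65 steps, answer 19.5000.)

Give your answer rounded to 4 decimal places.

Answer: 2.1000

Derivation:
Step 0: x=[10.0000] v=[0.0000]
Step 1: x=[9.5590] v=[-1.4700]
Step 2: x=[8.7696] v=[-2.6313]
Step 3: x=[7.7976] v=[-3.2400]
Step 4: x=[6.8471] v=[-3.1683]
Step 5: x=[6.1177] v=[-2.4313]
Step 6: x=[5.7626] v=[-1.1837]
Step 7: x=[5.8564] v=[0.3125]
First v>=0 after going negative at step 7, time=2.1000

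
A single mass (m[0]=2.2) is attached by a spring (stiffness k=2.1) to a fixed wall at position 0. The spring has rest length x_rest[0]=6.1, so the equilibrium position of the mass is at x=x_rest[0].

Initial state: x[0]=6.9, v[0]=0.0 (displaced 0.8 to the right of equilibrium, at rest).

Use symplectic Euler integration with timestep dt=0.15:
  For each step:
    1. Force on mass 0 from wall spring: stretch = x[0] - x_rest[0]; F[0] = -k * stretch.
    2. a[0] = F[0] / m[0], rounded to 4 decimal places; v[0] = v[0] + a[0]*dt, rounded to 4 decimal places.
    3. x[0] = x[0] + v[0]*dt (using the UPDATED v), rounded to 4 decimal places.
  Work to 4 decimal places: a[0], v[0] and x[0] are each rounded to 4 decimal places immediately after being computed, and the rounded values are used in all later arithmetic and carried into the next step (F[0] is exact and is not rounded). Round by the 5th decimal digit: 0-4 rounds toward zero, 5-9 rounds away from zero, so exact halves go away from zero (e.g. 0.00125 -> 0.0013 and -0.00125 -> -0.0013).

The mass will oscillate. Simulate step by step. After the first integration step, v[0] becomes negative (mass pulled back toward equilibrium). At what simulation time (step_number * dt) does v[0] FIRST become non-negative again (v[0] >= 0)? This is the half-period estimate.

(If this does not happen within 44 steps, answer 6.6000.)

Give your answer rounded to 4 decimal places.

Answer: 3.3000

Derivation:
Step 0: x=[6.9000] v=[0.0000]
Step 1: x=[6.8828] v=[-0.1145]
Step 2: x=[6.8488] v=[-0.2266]
Step 3: x=[6.7987] v=[-0.3338]
Step 4: x=[6.7336] v=[-0.4338]
Step 5: x=[6.6549] v=[-0.5245]
Step 6: x=[6.5643] v=[-0.6040]
Step 7: x=[6.4637] v=[-0.6705]
Step 8: x=[6.3553] v=[-0.7226]
Step 9: x=[6.2414] v=[-0.7592]
Step 10: x=[6.1245] v=[-0.7795]
Step 11: x=[6.0071] v=[-0.7830]
Step 12: x=[5.8916] v=[-0.7697]
Step 13: x=[5.7806] v=[-0.7399]
Step 14: x=[5.6765] v=[-0.6942]
Step 15: x=[5.5815] v=[-0.6336]
Step 16: x=[5.4976] v=[-0.5594]
Step 17: x=[5.4266] v=[-0.4732]
Step 18: x=[5.3701] v=[-0.3768]
Step 19: x=[5.3293] v=[-0.2723]
Step 20: x=[5.3050] v=[-0.1619]
Step 21: x=[5.2978] v=[-0.0481]
Step 22: x=[5.3078] v=[0.0668]
First v>=0 after going negative at step 22, time=3.3000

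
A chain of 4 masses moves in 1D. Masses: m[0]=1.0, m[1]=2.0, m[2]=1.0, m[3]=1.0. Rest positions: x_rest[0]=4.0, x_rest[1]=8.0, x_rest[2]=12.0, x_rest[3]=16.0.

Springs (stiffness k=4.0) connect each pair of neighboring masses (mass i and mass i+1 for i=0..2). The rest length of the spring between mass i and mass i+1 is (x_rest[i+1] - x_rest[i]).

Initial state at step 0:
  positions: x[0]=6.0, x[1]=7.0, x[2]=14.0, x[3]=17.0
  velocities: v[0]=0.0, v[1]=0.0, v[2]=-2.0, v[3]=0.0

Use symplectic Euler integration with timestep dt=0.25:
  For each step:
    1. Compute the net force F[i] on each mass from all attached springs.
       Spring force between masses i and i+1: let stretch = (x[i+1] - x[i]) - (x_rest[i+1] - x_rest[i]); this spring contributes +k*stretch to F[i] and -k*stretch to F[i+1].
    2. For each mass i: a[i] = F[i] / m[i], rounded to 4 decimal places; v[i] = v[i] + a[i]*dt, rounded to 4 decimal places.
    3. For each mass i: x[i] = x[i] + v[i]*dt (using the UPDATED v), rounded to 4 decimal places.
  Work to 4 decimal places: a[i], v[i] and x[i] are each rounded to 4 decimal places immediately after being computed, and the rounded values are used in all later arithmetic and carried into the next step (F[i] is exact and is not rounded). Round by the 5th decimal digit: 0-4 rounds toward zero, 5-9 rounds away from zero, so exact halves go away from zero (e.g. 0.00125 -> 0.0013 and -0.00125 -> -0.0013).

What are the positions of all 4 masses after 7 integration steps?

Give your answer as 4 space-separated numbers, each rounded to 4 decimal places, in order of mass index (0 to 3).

Answer: 4.7675 7.5288 13.3688 14.3063

Derivation:
Step 0: x=[6.0000 7.0000 14.0000 17.0000] v=[0.0000 0.0000 -2.0000 0.0000]
Step 1: x=[5.2500 7.7500 12.5000 17.2500] v=[-3.0000 3.0000 -6.0000 1.0000]
Step 2: x=[4.1250 8.7813 11.0000 17.3125] v=[-4.5000 4.1250 -6.0000 0.2500]
Step 3: x=[3.1641 9.5079 10.5235 16.7969] v=[-3.8437 2.9062 -1.9062 -2.0625]
Step 4: x=[2.7891 9.5684 11.3614 15.7129] v=[-1.4999 0.2421 3.3516 -4.3359]
Step 5: x=[3.1090 9.0056 12.8389 14.5411] v=[1.2794 -2.2511 5.9101 -4.6874]
Step 6: x=[3.9030 8.1849 13.7837 13.9437] v=[3.1760 -3.2828 3.7790 -2.3896]
Step 7: x=[4.7675 7.5288 13.3688 14.3063] v=[3.4579 -2.6244 -1.6598 1.4504]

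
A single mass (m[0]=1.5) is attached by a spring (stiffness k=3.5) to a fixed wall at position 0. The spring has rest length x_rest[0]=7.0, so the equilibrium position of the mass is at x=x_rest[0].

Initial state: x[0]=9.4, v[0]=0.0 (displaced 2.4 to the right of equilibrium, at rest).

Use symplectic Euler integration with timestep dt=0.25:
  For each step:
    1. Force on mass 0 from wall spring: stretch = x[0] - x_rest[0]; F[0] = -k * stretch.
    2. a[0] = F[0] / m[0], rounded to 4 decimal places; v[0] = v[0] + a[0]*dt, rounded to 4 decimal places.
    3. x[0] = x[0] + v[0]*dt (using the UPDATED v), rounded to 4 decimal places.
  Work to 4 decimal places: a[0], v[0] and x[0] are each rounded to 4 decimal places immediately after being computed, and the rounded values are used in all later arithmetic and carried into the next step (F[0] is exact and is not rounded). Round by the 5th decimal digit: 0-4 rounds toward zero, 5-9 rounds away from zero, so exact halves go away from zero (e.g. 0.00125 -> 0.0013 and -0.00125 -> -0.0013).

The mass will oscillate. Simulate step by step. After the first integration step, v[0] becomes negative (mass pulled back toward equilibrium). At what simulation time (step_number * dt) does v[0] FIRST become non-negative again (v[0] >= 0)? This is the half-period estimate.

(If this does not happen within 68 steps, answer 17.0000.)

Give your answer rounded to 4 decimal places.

Answer: 2.2500

Derivation:
Step 0: x=[9.4000] v=[0.0000]
Step 1: x=[9.0500] v=[-1.4000]
Step 2: x=[8.4011] v=[-2.5958]
Step 3: x=[7.5478] v=[-3.4131]
Step 4: x=[6.6146] v=[-3.7327]
Step 5: x=[5.7376] v=[-3.5079]
Step 6: x=[5.0447] v=[-2.7715]
Step 7: x=[4.6370] v=[-1.6309]
Step 8: x=[4.5739] v=[-0.2525]
Step 9: x=[4.8646] v=[1.1627]
First v>=0 after going negative at step 9, time=2.2500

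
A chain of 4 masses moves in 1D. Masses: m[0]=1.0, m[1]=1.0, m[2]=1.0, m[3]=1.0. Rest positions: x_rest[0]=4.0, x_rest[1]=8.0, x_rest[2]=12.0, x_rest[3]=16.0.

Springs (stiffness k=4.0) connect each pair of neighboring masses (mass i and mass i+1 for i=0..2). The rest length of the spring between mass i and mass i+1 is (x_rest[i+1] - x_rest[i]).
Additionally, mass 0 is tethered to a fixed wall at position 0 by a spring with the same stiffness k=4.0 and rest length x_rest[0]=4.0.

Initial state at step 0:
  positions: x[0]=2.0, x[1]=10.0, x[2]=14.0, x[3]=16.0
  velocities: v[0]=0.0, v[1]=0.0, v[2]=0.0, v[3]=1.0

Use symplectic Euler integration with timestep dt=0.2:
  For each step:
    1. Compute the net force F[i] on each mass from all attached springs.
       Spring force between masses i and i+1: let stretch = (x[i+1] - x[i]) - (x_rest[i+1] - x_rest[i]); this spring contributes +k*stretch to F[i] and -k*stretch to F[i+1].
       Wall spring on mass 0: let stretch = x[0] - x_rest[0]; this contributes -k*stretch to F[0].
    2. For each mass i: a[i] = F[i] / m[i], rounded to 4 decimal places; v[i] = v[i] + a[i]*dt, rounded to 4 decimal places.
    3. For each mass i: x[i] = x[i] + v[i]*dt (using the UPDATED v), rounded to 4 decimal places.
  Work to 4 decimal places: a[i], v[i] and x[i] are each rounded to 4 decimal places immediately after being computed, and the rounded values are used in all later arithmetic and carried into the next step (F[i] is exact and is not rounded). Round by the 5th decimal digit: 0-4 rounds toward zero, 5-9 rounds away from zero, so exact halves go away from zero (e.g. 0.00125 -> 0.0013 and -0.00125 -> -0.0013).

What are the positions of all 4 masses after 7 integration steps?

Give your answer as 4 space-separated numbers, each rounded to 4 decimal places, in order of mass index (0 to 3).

Answer: 3.9063 9.2182 12.3880 17.2863

Derivation:
Step 0: x=[2.0000 10.0000 14.0000 16.0000] v=[0.0000 0.0000 0.0000 1.0000]
Step 1: x=[2.9600 9.3600 13.6800 16.5200] v=[4.8000 -3.2000 -1.6000 2.6000]
Step 2: x=[4.4704 8.3872 13.1232 17.2256] v=[7.5520 -4.8640 -2.7840 3.5280]
Step 3: x=[5.8922 7.5455 12.4650 17.9148] v=[7.1091 -4.2086 -3.2909 3.4461]
Step 4: x=[6.6358 7.2264 11.8917 18.3721] v=[3.7180 -1.5956 -2.8667 2.2863]
Step 5: x=[6.4122 7.5592 11.6088 18.4325] v=[-1.1182 1.6642 -1.4146 0.3020]
Step 6: x=[5.3461 8.3565 11.7697 18.0411] v=[-5.3304 3.9863 0.8047 -1.9570]
Step 7: x=[3.9063 9.2182 12.3880 17.2863] v=[-7.1990 4.3085 3.0913 -3.7741]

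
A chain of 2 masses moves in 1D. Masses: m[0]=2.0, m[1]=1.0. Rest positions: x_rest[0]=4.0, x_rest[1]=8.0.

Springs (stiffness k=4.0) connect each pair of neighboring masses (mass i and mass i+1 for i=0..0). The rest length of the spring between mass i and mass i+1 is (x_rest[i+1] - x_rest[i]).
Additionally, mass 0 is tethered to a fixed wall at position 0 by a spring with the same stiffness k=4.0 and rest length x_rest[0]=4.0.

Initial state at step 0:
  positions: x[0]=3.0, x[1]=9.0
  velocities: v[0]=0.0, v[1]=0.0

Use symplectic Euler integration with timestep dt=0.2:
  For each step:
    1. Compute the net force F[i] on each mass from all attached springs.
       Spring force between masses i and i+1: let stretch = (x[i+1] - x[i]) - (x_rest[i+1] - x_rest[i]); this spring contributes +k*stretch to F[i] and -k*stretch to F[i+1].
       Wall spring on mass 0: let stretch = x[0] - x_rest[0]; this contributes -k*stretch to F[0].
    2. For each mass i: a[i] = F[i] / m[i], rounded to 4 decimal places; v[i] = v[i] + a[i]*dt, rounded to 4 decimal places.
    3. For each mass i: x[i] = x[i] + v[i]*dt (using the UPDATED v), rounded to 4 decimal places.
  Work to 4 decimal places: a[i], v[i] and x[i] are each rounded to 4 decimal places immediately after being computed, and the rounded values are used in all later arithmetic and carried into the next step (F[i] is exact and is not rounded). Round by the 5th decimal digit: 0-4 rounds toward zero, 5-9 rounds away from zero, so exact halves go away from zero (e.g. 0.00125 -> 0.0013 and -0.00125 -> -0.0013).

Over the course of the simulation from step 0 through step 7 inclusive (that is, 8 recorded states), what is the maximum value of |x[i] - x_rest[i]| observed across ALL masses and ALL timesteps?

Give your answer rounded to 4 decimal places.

Step 0: x=[3.0000 9.0000] v=[0.0000 0.0000]
Step 1: x=[3.2400 8.6800] v=[1.2000 -1.6000]
Step 2: x=[3.6560 8.1296] v=[2.0800 -2.7520]
Step 3: x=[4.1374 7.5034] v=[2.4070 -3.1309]
Step 4: x=[4.5571 6.9787] v=[2.0984 -2.6237]
Step 5: x=[4.8059 6.7065] v=[1.2442 -1.3610]
Step 6: x=[4.8223 6.7702] v=[0.0821 0.3185]
Step 7: x=[4.6088 7.1622] v=[-1.0677 1.9602]
Max displacement = 1.2935

Answer: 1.2935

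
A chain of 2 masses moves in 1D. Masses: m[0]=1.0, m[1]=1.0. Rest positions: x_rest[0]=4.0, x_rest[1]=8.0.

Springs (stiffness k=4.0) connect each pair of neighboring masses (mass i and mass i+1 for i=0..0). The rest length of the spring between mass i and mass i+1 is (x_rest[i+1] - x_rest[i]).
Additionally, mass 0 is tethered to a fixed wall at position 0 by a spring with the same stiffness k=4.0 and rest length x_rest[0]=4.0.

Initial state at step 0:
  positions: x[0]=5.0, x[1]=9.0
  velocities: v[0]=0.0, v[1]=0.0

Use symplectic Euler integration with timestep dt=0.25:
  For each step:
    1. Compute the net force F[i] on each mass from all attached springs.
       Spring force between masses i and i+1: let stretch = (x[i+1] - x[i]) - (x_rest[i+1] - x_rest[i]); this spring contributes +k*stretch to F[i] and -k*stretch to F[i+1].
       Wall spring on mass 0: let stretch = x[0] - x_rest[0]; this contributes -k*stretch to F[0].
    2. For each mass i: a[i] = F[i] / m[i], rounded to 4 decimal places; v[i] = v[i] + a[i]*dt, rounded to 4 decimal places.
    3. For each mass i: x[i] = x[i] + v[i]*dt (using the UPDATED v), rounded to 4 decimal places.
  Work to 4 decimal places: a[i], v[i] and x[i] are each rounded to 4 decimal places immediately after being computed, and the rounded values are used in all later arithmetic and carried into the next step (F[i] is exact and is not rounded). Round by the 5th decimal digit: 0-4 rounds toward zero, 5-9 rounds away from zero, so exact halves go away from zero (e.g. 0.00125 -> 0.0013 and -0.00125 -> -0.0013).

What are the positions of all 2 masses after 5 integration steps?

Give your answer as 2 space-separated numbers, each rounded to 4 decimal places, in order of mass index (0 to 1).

Step 0: x=[5.0000 9.0000] v=[0.0000 0.0000]
Step 1: x=[4.7500 9.0000] v=[-1.0000 0.0000]
Step 2: x=[4.3750 8.9375] v=[-1.5000 -0.2500]
Step 3: x=[4.0469 8.7344] v=[-1.3125 -0.8125]
Step 4: x=[3.8789 8.3594] v=[-0.6719 -1.5000]
Step 5: x=[3.8613 7.8643] v=[-0.0703 -1.9805]

Answer: 3.8613 7.8643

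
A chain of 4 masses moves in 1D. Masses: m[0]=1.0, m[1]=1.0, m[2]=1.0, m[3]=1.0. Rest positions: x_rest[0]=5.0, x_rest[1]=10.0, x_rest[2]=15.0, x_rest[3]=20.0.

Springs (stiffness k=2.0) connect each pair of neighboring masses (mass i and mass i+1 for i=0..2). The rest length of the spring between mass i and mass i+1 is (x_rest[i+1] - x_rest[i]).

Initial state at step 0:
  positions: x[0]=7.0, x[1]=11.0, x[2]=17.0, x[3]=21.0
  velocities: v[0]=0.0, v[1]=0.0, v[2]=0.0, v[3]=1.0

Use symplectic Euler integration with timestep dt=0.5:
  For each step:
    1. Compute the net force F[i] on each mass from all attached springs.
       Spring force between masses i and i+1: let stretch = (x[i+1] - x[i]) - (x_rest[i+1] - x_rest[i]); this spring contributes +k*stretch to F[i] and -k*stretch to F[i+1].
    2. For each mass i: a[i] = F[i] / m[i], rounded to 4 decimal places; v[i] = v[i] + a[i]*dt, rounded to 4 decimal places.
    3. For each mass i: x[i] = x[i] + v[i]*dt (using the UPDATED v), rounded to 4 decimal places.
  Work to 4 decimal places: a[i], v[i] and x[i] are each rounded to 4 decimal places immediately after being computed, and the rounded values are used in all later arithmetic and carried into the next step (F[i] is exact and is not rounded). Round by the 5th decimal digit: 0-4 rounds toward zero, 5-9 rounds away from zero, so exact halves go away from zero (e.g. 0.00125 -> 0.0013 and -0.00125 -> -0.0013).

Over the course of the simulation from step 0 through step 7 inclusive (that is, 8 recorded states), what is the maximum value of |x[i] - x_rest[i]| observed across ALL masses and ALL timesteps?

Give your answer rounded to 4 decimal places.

Step 0: x=[7.0000 11.0000 17.0000 21.0000] v=[0.0000 0.0000 0.0000 1.0000]
Step 1: x=[6.5000 12.0000 16.0000 22.0000] v=[-1.0000 2.0000 -2.0000 2.0000]
Step 2: x=[6.2500 12.2500 16.0000 22.5000] v=[-0.5000 0.5000 0.0000 1.0000]
Step 3: x=[6.5000 11.3750 17.3750 22.2500] v=[0.5000 -1.7500 2.7500 -0.5000]
Step 4: x=[6.6875 11.0625 18.1875 22.0625] v=[0.3750 -0.6250 1.6250 -0.3750]
Step 5: x=[6.5625 12.1250 17.3750 22.4375] v=[-0.2500 2.1250 -1.6250 0.7500]
Step 6: x=[6.7188 13.0313 16.4688 22.7813] v=[0.3125 1.8125 -1.8125 0.6875]
Step 7: x=[7.5313 12.5001 17.0001 22.4688] v=[1.6250 -1.0625 1.0625 -0.6250]
Max displacement = 3.1875

Answer: 3.1875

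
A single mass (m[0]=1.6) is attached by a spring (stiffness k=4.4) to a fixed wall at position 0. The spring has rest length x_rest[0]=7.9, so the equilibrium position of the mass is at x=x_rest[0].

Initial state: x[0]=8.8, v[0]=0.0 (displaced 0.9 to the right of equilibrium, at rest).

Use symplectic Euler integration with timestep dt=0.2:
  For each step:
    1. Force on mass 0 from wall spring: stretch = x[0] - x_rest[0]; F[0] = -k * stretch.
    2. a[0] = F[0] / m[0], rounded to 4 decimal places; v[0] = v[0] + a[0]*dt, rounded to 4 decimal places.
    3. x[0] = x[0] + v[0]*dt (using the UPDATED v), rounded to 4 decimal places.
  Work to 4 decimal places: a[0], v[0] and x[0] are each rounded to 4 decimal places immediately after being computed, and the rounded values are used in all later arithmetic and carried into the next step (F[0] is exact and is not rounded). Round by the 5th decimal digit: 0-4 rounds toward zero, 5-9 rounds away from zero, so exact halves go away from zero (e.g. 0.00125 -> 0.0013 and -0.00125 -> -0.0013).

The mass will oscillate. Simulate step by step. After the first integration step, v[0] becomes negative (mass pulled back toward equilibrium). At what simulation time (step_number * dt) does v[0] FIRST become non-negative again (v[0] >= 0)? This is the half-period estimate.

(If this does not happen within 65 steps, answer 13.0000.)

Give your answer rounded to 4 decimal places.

Answer: 2.0000

Derivation:
Step 0: x=[8.8000] v=[0.0000]
Step 1: x=[8.7010] v=[-0.4950]
Step 2: x=[8.5139] v=[-0.9356]
Step 3: x=[8.2593] v=[-1.2732]
Step 4: x=[7.9651] v=[-1.4708]
Step 5: x=[7.6638] v=[-1.5066]
Step 6: x=[7.3885] v=[-1.3767]
Step 7: x=[7.1694] v=[-1.0954]
Step 8: x=[7.0307] v=[-0.6936]
Step 9: x=[6.9876] v=[-0.2155]
Step 10: x=[7.0449] v=[0.2863]
First v>=0 after going negative at step 10, time=2.0000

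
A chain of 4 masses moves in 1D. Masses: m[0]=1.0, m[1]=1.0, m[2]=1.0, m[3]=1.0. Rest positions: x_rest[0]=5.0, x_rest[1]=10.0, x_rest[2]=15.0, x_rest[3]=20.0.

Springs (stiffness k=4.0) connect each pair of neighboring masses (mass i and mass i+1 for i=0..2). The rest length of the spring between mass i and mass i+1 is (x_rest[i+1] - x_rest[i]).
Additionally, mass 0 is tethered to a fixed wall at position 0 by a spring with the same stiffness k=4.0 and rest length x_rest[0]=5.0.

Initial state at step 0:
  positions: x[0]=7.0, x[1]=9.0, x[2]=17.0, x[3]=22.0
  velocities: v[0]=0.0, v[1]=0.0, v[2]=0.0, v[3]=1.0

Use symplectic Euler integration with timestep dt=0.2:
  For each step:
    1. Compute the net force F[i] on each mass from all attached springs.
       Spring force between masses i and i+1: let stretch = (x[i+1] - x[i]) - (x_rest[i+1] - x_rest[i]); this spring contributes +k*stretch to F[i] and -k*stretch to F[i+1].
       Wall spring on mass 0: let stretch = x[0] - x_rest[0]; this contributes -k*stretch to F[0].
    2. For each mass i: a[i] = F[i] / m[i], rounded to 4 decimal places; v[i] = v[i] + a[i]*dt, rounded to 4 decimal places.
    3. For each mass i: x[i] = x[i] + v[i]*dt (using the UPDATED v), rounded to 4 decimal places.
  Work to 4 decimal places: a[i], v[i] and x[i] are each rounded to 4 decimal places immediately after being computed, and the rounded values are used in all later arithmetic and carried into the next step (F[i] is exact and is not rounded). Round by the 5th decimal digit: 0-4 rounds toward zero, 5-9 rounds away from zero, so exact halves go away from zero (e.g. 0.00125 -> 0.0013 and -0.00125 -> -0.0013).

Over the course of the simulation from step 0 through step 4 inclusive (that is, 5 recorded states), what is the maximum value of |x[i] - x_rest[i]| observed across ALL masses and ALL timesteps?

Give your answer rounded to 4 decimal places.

Answer: 2.7423

Derivation:
Step 0: x=[7.0000 9.0000 17.0000 22.0000] v=[0.0000 0.0000 0.0000 1.0000]
Step 1: x=[6.2000 9.9600 16.5200 22.2000] v=[-4.0000 4.8000 -2.4000 1.0000]
Step 2: x=[5.0096 11.3680 15.8992 22.2912] v=[-5.9520 7.0400 -3.1040 0.4560]
Step 3: x=[4.0350 12.4836 15.5761 22.1597] v=[-4.8730 5.5782 -1.6154 -0.6576]
Step 4: x=[3.7666 12.7423 15.8116 21.7748] v=[-1.3421 1.2933 1.1775 -1.9245]
Max displacement = 2.7423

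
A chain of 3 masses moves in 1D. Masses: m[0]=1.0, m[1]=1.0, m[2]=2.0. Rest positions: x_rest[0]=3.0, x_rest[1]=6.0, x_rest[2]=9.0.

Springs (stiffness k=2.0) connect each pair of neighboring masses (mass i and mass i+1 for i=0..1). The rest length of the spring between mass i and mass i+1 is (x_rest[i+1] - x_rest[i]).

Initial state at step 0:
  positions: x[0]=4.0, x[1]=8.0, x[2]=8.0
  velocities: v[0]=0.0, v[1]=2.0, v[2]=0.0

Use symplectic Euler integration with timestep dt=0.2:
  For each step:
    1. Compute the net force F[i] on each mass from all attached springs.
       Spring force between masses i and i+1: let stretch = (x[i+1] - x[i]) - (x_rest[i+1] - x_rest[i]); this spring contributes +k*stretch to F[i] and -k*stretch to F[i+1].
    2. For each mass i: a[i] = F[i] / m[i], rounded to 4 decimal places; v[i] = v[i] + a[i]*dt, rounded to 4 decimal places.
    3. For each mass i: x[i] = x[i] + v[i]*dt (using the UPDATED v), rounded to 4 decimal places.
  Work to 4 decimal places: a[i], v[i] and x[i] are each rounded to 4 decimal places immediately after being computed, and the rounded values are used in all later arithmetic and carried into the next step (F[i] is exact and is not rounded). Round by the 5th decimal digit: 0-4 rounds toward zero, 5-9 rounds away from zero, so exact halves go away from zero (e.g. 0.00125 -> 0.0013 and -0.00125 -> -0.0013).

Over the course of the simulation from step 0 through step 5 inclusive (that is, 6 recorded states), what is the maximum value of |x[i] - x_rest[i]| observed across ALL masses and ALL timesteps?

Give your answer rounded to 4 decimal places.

Step 0: x=[4.0000 8.0000 8.0000] v=[0.0000 2.0000 0.0000]
Step 1: x=[4.0800 8.0800 8.1200] v=[0.4000 0.4000 0.6000]
Step 2: x=[4.2400 7.8432 8.3584] v=[0.8000 -1.1840 1.1920]
Step 3: x=[4.4483 7.3594 8.6962] v=[1.0413 -2.4192 1.6890]
Step 4: x=[4.6494 6.7496 9.1005] v=[1.0057 -3.0489 2.0216]
Step 5: x=[4.7786 6.1599 9.5308] v=[0.6458 -2.9486 2.1514]
Max displacement = 2.0800

Answer: 2.0800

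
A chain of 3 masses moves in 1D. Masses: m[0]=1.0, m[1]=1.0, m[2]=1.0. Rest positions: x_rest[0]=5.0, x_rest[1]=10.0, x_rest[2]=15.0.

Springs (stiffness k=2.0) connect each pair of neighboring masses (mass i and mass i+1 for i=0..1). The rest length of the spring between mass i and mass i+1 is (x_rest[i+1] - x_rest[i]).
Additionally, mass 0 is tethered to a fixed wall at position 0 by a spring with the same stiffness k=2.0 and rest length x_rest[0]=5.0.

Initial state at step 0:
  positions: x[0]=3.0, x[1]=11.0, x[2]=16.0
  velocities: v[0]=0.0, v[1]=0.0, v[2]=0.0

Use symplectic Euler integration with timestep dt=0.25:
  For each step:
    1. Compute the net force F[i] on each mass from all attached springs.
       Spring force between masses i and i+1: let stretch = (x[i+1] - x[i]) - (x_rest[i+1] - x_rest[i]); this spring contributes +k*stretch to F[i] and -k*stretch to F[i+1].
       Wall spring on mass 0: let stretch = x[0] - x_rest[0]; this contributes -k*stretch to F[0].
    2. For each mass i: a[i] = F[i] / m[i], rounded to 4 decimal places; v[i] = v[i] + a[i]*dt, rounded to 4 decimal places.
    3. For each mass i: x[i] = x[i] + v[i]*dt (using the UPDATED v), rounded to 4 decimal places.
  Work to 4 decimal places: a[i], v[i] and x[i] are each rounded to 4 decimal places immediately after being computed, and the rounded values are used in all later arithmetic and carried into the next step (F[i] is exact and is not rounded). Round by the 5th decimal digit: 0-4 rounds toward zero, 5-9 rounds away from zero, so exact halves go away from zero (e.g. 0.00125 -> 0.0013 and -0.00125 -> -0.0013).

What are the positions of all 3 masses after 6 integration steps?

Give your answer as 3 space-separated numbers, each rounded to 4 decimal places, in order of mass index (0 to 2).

Answer: 6.8597 10.1821 14.5022

Derivation:
Step 0: x=[3.0000 11.0000 16.0000] v=[0.0000 0.0000 0.0000]
Step 1: x=[3.6250 10.6250 16.0000] v=[2.5000 -1.5000 0.0000]
Step 2: x=[4.6719 10.0469 15.9531] v=[4.1875 -2.3125 -0.1875]
Step 3: x=[5.8067 9.5352 15.7930] v=[4.5391 -2.0469 -0.6406]
Step 4: x=[6.6817 9.3396 15.4756] v=[3.5000 -0.7823 -1.2695]
Step 5: x=[7.0537 9.5788 15.0162] v=[1.4881 0.9568 -1.8375]
Step 6: x=[6.8597 10.1821 14.5022] v=[-0.7762 2.4130 -2.0562]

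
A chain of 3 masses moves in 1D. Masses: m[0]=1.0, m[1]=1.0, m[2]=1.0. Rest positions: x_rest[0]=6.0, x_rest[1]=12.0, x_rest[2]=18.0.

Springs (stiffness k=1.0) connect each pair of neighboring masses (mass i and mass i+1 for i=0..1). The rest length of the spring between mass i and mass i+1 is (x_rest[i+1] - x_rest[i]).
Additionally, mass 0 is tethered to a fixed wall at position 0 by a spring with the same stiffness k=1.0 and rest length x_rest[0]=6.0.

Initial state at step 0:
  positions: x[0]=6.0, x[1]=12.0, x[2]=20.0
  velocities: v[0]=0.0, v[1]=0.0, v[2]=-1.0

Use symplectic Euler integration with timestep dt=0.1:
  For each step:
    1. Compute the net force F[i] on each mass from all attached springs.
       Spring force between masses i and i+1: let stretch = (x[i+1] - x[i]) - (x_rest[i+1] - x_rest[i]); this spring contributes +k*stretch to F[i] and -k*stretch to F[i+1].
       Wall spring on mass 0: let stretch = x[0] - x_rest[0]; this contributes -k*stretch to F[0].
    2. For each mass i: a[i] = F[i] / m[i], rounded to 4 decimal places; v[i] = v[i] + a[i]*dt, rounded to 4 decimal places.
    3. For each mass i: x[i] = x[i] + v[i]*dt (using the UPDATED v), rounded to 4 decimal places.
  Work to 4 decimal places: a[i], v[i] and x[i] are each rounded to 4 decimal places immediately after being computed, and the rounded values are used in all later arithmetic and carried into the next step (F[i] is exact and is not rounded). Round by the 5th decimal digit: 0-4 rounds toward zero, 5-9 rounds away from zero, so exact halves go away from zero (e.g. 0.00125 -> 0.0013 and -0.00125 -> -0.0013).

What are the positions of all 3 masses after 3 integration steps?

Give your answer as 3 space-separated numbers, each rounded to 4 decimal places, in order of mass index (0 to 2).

Answer: 6.0010 12.1131 19.5860

Derivation:
Step 0: x=[6.0000 12.0000 20.0000] v=[0.0000 0.0000 -1.0000]
Step 1: x=[6.0000 12.0200 19.8800] v=[0.0000 0.2000 -1.2000]
Step 2: x=[6.0002 12.0584 19.7414] v=[0.0020 0.3840 -1.3860]
Step 3: x=[6.0010 12.1131 19.5860] v=[0.0078 0.5465 -1.5543]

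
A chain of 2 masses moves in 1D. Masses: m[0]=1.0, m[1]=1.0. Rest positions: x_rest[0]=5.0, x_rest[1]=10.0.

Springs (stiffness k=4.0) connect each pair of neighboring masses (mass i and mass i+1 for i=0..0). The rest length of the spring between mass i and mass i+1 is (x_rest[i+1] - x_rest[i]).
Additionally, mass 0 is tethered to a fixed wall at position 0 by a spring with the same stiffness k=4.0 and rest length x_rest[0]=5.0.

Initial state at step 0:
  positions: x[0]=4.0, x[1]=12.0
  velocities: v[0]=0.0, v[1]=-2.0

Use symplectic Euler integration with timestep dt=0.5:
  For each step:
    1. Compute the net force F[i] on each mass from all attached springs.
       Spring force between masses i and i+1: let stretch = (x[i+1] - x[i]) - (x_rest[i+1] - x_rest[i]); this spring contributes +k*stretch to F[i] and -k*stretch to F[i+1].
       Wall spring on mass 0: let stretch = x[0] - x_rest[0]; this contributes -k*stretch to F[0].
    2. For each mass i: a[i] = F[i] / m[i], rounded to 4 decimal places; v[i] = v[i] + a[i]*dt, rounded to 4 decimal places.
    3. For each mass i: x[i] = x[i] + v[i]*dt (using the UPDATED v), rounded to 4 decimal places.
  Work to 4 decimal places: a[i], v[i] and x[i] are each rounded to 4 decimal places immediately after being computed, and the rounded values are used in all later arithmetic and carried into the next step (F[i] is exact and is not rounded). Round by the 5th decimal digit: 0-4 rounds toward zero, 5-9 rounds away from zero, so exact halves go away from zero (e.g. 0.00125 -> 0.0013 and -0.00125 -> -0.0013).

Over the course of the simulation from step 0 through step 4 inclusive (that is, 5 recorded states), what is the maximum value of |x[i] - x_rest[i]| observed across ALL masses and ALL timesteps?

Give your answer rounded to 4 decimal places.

Step 0: x=[4.0000 12.0000] v=[0.0000 -2.0000]
Step 1: x=[8.0000 8.0000] v=[8.0000 -8.0000]
Step 2: x=[4.0000 9.0000] v=[-8.0000 2.0000]
Step 3: x=[1.0000 10.0000] v=[-6.0000 2.0000]
Step 4: x=[6.0000 7.0000] v=[10.0000 -6.0000]
Max displacement = 4.0000

Answer: 4.0000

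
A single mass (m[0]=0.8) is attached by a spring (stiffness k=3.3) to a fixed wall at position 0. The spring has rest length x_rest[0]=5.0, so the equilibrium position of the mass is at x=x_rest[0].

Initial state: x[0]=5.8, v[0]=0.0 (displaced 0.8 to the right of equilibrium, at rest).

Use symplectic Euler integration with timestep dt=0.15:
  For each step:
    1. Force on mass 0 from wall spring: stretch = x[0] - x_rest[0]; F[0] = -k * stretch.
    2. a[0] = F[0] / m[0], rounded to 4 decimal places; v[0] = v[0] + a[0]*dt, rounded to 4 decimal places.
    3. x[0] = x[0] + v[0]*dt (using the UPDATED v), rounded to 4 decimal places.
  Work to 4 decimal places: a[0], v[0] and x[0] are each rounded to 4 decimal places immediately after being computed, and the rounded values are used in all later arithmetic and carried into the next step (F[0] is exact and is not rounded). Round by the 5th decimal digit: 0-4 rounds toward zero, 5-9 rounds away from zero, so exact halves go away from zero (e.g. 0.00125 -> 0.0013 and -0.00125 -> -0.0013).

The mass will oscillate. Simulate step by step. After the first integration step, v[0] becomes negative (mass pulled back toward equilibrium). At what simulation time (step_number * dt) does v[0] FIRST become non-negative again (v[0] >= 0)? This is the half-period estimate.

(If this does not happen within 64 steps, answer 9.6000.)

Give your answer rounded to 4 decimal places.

Step 0: x=[5.8000] v=[0.0000]
Step 1: x=[5.7258] v=[-0.4950]
Step 2: x=[5.5842] v=[-0.9441]
Step 3: x=[5.3884] v=[-1.3056]
Step 4: x=[5.1565] v=[-1.5459]
Step 5: x=[4.9101] v=[-1.6427]
Step 6: x=[4.6720] v=[-1.5871]
Step 7: x=[4.4644] v=[-1.3842]
Step 8: x=[4.3065] v=[-1.0528]
Step 9: x=[4.2129] v=[-0.6237]
Step 10: x=[4.1924] v=[-0.1367]
Step 11: x=[4.2469] v=[0.3630]
First v>=0 after going negative at step 11, time=1.6500

Answer: 1.6500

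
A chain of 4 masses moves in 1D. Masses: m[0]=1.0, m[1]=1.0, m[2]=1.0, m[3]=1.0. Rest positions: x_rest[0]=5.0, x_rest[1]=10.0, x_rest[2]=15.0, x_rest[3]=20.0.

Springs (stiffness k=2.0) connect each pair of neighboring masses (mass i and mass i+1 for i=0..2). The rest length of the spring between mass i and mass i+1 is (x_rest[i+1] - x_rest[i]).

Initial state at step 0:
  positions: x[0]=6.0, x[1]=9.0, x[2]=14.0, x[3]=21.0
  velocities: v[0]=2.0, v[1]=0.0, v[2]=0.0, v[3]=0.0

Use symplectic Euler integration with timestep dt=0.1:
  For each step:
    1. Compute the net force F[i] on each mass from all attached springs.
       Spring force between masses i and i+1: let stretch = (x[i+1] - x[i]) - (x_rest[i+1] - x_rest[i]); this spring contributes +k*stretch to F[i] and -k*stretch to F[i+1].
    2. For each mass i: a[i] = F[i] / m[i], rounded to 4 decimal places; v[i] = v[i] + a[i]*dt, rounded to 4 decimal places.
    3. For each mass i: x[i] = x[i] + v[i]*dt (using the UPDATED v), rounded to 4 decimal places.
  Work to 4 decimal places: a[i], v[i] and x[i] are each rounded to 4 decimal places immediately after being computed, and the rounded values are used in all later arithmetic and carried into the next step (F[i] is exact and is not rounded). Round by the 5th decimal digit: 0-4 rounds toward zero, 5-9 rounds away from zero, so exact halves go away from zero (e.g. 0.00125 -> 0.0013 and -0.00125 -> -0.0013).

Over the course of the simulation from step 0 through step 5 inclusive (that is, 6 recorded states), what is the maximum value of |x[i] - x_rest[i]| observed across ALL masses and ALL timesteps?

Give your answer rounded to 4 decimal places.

Answer: 1.3845

Derivation:
Step 0: x=[6.0000 9.0000 14.0000 21.0000] v=[2.0000 0.0000 0.0000 0.0000]
Step 1: x=[6.1600 9.0400 14.0400 20.9600] v=[1.6000 0.4000 0.4000 -0.4000]
Step 2: x=[6.2776 9.1224 14.1184 20.8816] v=[1.1760 0.8240 0.7840 -0.7840]
Step 3: x=[6.3521 9.2478 14.2321 20.7679] v=[0.7450 1.2542 1.1374 -1.1366]
Step 4: x=[6.3845 9.4150 14.3769 20.6235] v=[0.3241 1.6719 1.4477 -1.4438]
Step 5: x=[6.3775 9.6208 14.5474 20.4542] v=[-0.0698 2.0582 1.7046 -1.6931]
Max displacement = 1.3845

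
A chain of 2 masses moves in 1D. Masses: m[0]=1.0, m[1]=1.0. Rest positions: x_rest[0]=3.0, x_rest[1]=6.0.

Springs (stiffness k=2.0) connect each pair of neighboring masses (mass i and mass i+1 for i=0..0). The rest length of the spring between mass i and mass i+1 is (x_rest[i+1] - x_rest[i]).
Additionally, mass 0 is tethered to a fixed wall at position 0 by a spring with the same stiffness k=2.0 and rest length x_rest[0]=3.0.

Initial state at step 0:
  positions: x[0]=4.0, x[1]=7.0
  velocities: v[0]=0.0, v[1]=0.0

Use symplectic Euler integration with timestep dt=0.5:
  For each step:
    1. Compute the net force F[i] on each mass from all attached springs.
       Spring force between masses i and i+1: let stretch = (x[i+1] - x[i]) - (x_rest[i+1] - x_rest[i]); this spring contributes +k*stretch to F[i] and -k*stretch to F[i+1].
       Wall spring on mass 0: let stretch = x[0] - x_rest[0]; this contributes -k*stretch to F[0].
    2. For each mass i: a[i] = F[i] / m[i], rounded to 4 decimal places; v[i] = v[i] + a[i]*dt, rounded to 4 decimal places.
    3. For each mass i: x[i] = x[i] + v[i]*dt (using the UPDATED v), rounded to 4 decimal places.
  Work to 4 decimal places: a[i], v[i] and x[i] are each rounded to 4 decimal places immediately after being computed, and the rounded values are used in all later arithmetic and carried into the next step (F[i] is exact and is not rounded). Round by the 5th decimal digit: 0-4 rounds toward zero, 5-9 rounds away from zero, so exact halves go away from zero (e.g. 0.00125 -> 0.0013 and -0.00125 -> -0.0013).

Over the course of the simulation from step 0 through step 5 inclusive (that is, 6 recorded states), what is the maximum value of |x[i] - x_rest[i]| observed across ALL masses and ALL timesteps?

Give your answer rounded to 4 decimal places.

Answer: 1.0937

Derivation:
Step 0: x=[4.0000 7.0000] v=[0.0000 0.0000]
Step 1: x=[3.5000 7.0000] v=[-1.0000 0.0000]
Step 2: x=[3.0000 6.7500] v=[-1.0000 -0.5000]
Step 3: x=[2.8750 6.1250] v=[-0.2500 -1.2500]
Step 4: x=[2.9375 5.3750] v=[0.1250 -1.5000]
Step 5: x=[2.7500 4.9063] v=[-0.3750 -0.9375]
Max displacement = 1.0937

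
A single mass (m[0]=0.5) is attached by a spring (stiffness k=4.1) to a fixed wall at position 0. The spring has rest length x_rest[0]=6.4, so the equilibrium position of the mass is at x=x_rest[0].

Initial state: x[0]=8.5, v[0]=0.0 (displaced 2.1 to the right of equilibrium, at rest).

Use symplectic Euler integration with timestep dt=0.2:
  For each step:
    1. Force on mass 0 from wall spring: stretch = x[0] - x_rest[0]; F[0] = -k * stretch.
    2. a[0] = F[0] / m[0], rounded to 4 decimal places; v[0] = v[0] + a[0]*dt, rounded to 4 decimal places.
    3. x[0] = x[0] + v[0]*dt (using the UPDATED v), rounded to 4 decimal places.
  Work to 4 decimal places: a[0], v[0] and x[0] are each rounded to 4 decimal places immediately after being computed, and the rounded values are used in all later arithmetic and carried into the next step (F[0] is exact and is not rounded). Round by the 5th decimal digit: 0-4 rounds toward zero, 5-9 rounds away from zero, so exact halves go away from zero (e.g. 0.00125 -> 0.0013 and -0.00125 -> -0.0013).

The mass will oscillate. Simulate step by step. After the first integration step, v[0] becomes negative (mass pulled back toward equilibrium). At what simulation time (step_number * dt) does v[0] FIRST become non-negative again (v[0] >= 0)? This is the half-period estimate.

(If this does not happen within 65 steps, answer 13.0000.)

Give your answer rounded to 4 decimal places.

Step 0: x=[8.5000] v=[0.0000]
Step 1: x=[7.8112] v=[-3.4440]
Step 2: x=[6.6595] v=[-5.7584]
Step 3: x=[5.4227] v=[-6.1840]
Step 4: x=[4.5065] v=[-4.5812]
Step 5: x=[4.2113] v=[-1.4759]
Step 6: x=[4.6340] v=[2.1136]
First v>=0 after going negative at step 6, time=1.2000

Answer: 1.2000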